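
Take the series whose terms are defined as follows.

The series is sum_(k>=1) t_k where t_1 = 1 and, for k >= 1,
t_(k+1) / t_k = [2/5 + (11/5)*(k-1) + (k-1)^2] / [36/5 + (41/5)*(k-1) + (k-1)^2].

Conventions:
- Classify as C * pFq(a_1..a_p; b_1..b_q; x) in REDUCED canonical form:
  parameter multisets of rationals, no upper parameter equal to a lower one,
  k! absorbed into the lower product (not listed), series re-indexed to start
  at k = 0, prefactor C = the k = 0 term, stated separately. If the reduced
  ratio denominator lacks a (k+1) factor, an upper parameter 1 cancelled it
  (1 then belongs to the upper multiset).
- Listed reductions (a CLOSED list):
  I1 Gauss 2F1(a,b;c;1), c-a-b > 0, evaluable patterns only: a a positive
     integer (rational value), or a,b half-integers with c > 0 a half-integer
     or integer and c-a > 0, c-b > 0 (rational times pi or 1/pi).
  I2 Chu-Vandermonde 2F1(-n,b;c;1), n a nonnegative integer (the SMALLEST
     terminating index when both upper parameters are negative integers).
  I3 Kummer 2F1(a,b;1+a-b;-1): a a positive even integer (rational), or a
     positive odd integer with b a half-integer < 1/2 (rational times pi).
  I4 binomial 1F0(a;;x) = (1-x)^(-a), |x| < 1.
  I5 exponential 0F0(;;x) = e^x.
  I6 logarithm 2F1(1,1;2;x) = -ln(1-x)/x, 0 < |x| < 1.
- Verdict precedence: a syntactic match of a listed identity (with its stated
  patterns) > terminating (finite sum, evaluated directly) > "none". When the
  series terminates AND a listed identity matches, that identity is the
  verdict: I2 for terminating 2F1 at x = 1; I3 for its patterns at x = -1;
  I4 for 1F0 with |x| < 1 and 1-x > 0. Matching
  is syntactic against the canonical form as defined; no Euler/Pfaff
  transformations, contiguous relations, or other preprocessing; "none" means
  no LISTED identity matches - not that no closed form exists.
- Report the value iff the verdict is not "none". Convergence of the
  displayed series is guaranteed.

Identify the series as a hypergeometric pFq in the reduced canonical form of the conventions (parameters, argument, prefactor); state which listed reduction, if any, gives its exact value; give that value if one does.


Structural cue: t_0 = 1 here, and factor the ratio over Q (C = 1, x = 1): negated roots = parameters.
Adjacent-term ratio: r(k) = 1 * (k+1/5) (k+2) / [(k+36/5) (k+1)] - poly over poly, x = 1 from leading terms; C = 1 at k = 0.

This is 1 * 2F1(1/5, 2; 36/5; 1) in reduced canonical form. Verdict (x = 1): Gauss's theorem (I1) applies (x = 1: the Gamma ratio telescopes since c-a-b = 5 > 0 and a = 2 in Z>0). Hence: 403/375.


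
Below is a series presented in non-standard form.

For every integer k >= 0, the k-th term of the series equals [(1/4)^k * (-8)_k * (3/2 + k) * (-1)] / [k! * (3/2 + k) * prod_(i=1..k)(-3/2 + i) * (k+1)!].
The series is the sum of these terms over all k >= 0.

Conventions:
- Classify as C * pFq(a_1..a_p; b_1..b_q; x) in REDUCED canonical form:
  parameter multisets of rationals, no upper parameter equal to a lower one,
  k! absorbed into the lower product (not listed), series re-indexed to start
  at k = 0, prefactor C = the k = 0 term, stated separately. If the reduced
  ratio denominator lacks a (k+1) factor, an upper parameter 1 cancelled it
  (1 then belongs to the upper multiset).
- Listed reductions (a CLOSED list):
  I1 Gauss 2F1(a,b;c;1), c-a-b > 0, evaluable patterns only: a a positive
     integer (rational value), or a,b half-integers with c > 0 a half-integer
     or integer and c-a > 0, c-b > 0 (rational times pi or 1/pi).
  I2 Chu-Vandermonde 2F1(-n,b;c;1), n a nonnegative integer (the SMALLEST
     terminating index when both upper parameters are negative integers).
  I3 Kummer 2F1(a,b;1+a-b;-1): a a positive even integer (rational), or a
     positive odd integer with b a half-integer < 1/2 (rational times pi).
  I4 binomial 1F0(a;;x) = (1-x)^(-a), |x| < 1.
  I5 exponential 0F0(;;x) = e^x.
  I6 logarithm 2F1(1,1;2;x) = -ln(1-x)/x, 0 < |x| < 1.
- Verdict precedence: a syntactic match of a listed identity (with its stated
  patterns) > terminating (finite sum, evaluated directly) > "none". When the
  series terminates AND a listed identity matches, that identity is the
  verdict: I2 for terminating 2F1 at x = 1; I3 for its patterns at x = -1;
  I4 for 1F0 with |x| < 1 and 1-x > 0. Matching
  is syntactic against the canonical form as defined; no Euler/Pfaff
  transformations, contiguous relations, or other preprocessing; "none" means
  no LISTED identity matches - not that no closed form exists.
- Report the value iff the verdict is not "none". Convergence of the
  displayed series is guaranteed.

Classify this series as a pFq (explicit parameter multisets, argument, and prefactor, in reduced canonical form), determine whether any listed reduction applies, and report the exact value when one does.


x = 1/4 here; the reduced form reads 1F2, upper {-8}, lower {-1/2, 2}, C = -1. Verdict: terminating - the sum ends at index 8 because -8 is a negative integer; exact evaluation follows. Its exact value is -24205341994703/12553673932800.

First insight: from the first term -1: the lower running product (prefactor -1) is a rising factorial.
Ratio: r(k) = (1/4) * (k-8) / [(k-1/2) (k+2) (k+1)] - rational; roots negated = parameters, x = (1/4), C = -1.


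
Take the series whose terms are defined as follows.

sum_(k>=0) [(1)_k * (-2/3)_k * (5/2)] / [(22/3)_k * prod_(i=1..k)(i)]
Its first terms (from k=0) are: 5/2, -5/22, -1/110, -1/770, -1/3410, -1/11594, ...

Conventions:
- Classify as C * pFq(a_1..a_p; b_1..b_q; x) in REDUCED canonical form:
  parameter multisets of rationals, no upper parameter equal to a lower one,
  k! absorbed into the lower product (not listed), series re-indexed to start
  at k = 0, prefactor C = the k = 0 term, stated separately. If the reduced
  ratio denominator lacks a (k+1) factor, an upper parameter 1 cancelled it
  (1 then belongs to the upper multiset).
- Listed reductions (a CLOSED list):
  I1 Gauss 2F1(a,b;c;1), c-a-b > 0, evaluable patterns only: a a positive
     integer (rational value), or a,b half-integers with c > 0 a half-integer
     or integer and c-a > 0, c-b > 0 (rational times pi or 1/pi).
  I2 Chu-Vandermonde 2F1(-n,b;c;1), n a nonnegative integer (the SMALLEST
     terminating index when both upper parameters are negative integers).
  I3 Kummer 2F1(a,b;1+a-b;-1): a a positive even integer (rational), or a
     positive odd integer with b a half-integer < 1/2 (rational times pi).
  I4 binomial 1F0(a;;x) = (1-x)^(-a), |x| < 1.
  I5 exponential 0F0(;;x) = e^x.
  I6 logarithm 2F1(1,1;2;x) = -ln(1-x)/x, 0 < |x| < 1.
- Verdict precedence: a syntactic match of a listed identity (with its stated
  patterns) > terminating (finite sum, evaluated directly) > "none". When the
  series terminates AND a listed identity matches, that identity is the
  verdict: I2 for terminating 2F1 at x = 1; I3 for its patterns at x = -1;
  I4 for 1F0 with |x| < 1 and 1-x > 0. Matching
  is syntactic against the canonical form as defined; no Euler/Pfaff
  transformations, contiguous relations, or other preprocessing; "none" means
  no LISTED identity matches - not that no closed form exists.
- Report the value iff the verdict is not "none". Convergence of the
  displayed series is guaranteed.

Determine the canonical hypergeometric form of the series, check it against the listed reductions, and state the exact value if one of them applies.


At argument 1: a 2F1 with upper {-2/3, 1}, lower {22/3}, scaled by C = 5/2. Verdict: Gauss's theorem (I1) applies (x = 1: the Gamma ratio telescopes since c-a-b = 7 > 0 and a = 1 in Z>0). Sum: 95/42.

Structural cue: with t_0 = 5/2, the product of the first k integers (C = 5/2, x = 1) is k!.
Consecutive-term ratio: r(k) = 1 * (k-2/3) (k+1) / [(k+22/3) (k+1)] - rational in k, leading ratio 1; with t_0 = 5/2, classification follows.


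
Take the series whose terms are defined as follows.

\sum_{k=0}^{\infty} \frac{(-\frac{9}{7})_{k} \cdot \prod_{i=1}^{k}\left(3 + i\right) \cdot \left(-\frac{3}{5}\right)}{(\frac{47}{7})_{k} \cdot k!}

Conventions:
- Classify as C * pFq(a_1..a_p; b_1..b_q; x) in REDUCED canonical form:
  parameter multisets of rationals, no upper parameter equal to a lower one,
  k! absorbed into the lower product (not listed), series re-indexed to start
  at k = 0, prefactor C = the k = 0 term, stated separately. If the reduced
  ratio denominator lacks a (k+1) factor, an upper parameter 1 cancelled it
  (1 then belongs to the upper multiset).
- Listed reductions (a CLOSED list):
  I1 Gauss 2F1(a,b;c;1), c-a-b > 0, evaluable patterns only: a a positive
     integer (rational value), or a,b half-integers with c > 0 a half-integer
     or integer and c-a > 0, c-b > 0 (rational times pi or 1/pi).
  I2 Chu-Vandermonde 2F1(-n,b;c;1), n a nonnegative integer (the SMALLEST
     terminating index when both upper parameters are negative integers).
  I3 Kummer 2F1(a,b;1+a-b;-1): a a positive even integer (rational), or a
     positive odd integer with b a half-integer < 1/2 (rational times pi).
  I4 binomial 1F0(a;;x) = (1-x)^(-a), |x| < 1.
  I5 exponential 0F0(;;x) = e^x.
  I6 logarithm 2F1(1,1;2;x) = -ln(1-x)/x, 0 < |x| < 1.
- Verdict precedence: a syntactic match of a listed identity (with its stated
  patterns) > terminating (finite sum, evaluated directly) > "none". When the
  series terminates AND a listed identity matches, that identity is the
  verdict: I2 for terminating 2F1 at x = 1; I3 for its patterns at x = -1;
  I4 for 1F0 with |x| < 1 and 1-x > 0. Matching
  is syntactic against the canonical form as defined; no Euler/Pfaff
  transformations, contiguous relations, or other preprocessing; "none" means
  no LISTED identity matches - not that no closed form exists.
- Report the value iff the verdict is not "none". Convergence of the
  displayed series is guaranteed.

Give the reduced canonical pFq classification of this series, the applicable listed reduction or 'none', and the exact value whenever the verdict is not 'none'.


At argument 1: a 2F1 with upper {-\frac{9}{7}, 4}, lower {\frac{47}{7}}, scaled by C = -\frac{3}{5}. Verdict at x = 1: Gauss (I1, integer-parameter pattern) matches (x = 1: the Gamma ratio telescopes since c-a-b = 4 > 0 and a = 4 in Z>0). Value: -\frac{16302}{84035}.

The tell: t_0 being -\frac{3}{5}, the running product (prefactor -3/5) telescopes to a rising factorial.
Adjacent-term ratio: r(k) = 1 * (k-\frac{9}{7}) (k+4) / [(k+\frac{47}{7}) (k+1)] - rational in k, leading ratio 1; with t_0 = -\frac{3}{5}, classification follows.


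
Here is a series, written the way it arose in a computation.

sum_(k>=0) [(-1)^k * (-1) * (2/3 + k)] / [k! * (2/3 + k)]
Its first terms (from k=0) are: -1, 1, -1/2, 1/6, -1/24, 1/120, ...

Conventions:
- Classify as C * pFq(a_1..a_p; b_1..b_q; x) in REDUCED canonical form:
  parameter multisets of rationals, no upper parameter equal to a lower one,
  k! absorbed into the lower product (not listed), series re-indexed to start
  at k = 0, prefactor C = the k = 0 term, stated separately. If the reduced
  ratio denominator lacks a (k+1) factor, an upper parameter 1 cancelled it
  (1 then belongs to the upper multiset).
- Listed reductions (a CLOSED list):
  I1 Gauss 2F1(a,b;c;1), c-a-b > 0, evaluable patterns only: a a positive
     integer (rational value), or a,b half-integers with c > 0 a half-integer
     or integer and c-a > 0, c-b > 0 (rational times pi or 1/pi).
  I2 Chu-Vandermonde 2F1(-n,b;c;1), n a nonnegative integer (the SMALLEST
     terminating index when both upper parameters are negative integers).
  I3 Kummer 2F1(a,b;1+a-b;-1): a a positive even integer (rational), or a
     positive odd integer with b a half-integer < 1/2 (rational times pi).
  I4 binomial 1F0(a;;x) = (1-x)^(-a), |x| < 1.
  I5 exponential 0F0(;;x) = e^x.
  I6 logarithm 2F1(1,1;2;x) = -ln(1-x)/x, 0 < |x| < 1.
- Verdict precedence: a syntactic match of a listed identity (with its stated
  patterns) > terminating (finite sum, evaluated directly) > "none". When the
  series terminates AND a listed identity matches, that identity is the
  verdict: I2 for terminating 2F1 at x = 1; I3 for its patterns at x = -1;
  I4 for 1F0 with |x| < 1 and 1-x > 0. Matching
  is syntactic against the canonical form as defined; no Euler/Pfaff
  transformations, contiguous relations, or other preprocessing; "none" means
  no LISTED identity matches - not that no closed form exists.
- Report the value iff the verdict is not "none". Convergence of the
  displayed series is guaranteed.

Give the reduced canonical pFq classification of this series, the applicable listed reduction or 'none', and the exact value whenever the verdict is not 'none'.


With C = -1: the canonical form is 0F0(-; -; -1). Verdict (x = -1): the exponential series (I5) applies (the 0F0 exponential series at x = -1). Sum: (-1) * e^(-1).

Key observation: with t_0 = -1, the factor k + 2/3 cancels (top and bottom), leaving C = -1, x = -1.
Consecutive-term ratio: r(k) = (-1) * 1 / [(k+1)] - rational in k. x = (-1); t_0 = -1; negate the roots.


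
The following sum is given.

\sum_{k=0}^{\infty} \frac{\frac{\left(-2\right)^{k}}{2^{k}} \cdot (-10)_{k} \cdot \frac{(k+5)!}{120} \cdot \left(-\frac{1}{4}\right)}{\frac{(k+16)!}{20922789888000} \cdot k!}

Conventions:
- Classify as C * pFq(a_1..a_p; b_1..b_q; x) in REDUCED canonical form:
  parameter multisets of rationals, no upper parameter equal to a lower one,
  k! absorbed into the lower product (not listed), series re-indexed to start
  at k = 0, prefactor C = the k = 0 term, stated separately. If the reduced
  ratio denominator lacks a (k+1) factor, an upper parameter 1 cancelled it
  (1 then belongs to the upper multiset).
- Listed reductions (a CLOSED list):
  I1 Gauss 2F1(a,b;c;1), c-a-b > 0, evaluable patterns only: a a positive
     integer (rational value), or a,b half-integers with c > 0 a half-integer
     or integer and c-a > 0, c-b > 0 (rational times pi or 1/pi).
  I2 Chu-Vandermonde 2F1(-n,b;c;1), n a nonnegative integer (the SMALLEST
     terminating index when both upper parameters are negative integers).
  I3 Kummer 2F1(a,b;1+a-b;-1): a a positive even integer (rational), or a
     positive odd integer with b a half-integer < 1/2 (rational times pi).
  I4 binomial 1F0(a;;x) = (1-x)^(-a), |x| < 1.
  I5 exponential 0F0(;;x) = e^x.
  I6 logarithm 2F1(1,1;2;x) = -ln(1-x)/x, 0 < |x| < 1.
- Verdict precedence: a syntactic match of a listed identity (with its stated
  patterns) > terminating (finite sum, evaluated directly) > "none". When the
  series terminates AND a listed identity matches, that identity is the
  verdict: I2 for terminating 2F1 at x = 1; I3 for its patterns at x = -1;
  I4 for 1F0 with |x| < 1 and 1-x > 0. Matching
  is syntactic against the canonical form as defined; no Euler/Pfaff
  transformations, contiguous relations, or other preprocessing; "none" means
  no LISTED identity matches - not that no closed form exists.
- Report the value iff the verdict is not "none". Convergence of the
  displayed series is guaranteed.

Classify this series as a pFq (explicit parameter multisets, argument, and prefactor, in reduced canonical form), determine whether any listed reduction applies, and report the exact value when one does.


With C = -\frac{1}{4}: the canonical form is 2F1(-10, 6; 17; -1). Verdict: this is Kummer (I3) (x = -1; c = 17 equals 1+a-b for upper {-10, 6}: listed pattern). Its exact value is -7.

Structural cue: x = -1 and the factorial ratio (prefactor -1/4) (k+a-1)!/(a-1)! is a rising factorial (a)_k.
Ratio: r(k) = -1 * (k-10) (k+6) / [(k+17) (k+1)] - rational in k. x = -1; t_0 = -\frac{1}{4}; negate the roots.


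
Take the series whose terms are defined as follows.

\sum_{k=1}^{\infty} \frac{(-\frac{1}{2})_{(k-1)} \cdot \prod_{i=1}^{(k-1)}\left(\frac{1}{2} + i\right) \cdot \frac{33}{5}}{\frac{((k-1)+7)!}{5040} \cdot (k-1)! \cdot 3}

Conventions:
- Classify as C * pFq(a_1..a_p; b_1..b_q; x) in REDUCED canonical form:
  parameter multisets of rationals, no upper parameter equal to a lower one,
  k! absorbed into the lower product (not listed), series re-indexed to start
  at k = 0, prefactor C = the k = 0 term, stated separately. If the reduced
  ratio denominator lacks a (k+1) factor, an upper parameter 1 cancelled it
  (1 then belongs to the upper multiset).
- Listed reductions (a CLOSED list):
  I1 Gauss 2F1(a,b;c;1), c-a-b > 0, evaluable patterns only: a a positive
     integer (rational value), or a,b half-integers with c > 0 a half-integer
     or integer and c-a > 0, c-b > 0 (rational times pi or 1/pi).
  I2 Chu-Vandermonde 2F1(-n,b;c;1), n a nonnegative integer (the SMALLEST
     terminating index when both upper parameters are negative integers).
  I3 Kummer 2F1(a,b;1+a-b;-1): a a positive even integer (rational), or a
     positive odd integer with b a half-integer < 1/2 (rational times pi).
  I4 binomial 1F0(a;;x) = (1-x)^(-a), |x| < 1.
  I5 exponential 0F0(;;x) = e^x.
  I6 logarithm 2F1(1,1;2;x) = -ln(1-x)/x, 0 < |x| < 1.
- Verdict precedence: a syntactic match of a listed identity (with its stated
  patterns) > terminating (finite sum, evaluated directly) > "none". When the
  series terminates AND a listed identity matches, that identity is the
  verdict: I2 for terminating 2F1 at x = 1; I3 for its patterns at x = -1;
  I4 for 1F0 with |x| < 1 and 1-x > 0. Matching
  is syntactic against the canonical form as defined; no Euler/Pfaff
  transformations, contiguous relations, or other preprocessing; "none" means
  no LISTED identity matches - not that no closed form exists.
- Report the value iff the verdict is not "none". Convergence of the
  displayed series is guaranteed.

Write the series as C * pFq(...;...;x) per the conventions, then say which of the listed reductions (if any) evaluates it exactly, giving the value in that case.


Canonical form: C = \frac{11}{5} times 2F1 with upper {-\frac{1}{2}, \frac{3}{2}}, lower {8}, x = 1. Verdict: Gauss's theorem I1 (half-integer case) applies (x = 1; upper {-\frac{1}{2}, \frac{3}{2}} half-integers, c = 8 in the evaluable pattern). Value: \frac{4194304}{675675} / \pi.

First insight: t_0 = \frac{11}{5} here, and the denominator's factorial ratio (C = 11/5) is a lower Pochhammer.
Consecutive-term ratio: r(k) = 1 * (k-\frac{1}{2}) (k+\frac{3}{2}) / [(k+8) (k+1)] - rational; roots negated = parameters, x = 1, C = \frac{11}{5}.


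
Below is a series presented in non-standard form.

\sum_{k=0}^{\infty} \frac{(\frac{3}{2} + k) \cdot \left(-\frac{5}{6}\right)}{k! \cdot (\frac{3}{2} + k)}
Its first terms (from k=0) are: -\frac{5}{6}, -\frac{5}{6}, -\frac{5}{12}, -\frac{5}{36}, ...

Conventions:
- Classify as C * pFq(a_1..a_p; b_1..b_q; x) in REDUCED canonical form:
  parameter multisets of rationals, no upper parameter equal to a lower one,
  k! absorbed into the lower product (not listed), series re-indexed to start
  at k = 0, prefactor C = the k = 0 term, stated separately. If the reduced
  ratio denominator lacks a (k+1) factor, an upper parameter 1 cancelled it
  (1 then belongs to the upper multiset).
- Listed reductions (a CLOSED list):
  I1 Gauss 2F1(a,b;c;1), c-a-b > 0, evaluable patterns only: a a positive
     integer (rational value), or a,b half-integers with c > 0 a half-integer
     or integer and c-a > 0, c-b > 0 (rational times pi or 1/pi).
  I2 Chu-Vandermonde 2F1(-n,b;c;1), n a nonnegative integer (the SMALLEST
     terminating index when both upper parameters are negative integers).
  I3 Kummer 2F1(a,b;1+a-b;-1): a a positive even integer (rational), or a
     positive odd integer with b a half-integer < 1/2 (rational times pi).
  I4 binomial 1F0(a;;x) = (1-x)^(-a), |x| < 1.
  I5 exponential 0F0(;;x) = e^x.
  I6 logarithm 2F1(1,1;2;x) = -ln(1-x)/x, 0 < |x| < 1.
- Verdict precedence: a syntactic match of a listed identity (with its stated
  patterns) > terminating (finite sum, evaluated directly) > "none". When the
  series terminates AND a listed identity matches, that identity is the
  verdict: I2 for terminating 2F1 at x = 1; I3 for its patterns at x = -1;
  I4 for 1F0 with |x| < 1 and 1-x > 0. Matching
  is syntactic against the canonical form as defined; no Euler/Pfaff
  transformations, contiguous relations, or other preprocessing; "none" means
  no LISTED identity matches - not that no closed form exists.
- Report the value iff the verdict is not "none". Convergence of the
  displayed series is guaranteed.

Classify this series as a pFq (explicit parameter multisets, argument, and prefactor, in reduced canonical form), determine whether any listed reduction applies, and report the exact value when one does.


Reduced: x = 1, 0F0, upper = {-}, lower = {-}, C = -\frac{5}{6}. Verdict: exponential (I5) matches (the 0F0 exponential series at x = 1). Its exact value is \left(-\frac{5}{6}\right) \cdot e^{1}.

The tell: with t_0 = -\frac{5}{6}, the factor k + 3/2 cancels (top and bottom), leaving C = -5/6, x = 1.
Term ratio: r(k) = 1 * 1 / [(k+1)] - rational; roots negated = parameters, x = 1, C = -\frac{5}{6}.


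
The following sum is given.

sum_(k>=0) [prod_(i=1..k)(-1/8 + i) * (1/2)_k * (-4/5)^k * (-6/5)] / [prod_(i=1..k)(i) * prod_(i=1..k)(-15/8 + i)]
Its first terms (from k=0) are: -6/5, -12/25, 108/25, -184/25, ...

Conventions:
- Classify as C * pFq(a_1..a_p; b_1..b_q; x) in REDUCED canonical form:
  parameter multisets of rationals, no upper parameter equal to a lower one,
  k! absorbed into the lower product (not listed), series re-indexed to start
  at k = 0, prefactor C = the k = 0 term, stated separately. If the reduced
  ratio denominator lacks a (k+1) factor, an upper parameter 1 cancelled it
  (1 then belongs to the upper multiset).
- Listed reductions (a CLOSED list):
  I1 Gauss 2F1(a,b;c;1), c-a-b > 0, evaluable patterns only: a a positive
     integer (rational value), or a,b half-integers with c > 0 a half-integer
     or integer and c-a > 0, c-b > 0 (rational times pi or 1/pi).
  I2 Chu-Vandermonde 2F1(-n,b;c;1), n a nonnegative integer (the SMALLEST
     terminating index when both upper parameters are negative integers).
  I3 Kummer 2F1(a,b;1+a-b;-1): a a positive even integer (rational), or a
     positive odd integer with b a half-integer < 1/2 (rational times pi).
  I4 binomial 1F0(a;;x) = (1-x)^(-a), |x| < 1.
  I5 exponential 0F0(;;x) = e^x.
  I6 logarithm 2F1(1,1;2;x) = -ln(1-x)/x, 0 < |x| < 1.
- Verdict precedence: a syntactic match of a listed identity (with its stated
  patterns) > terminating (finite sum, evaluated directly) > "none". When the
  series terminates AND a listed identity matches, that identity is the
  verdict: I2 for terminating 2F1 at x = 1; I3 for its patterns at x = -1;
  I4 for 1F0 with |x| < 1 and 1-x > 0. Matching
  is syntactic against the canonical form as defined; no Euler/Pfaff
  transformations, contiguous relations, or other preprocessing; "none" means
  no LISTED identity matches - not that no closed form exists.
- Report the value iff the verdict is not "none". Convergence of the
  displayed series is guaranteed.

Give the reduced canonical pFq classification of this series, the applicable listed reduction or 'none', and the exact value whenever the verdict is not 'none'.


At argument -4/5: a 2F1 with upper {1/2, 7/8}, lower {-7/8}, scaled by C = -6/5. Verdict: none. No listed pattern accepts 2F1(1/2, 7/8; -7/8; -4/5).

The tell: from the first term -6/5: the running product (prefactor -6/5) telescopes to a rising factorial.
Adjacent-term ratio: r(k) = (-4/5) * (k+1/2) (k+7/8) / [(k-7/8) (k+1)] - rational in k, leading ratio (-4/5); with t_0 = -6/5, classification follows.


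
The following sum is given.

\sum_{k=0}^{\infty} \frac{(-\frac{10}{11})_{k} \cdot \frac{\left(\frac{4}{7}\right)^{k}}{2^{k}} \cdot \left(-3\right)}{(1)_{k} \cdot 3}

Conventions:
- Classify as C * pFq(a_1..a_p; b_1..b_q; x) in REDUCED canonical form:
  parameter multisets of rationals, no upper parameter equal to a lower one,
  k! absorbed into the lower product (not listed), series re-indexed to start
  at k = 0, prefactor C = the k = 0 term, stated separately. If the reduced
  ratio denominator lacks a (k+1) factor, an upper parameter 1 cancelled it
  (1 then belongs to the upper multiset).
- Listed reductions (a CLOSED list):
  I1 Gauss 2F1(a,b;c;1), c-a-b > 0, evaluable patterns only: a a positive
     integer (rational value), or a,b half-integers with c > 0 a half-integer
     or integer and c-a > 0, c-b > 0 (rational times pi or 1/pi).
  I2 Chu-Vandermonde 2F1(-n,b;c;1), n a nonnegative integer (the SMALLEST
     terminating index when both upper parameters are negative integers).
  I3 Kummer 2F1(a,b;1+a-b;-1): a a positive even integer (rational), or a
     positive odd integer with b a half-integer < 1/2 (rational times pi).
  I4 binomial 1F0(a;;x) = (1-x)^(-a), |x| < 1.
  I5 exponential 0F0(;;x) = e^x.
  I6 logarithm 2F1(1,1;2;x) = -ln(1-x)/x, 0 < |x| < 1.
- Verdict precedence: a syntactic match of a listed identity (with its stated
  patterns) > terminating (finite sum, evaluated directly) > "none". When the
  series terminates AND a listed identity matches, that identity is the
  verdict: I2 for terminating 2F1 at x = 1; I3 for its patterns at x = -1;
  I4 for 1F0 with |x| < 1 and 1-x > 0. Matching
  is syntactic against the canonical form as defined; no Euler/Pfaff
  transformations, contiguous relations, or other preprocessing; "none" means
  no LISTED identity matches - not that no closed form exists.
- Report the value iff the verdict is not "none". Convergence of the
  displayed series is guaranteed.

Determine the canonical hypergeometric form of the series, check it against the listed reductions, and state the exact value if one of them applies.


At argument \frac{2}{7}: a 1F0 with upper {-\frac{10}{11}}, lower {-}, scaled by C = -1. Verdict: this is binomial (I4) (the 1F0 binomial series: exponent 10/11, x = \frac{2}{7}). Its exact value is \left(-1\right) \cdot \left(\frac{5}{7}\right)^{\frac{10}{11}}.

Key step: t_0 = -1 here, and the two k-th powers (C = -1) combine into one argument.
Step ratio: r(k) = \frac{2}{7} * (k-\frac{10}{11}) / [(k+1)] - rational in k, leading ratio \frac{2}{7}; with t_0 = -1, classification follows.


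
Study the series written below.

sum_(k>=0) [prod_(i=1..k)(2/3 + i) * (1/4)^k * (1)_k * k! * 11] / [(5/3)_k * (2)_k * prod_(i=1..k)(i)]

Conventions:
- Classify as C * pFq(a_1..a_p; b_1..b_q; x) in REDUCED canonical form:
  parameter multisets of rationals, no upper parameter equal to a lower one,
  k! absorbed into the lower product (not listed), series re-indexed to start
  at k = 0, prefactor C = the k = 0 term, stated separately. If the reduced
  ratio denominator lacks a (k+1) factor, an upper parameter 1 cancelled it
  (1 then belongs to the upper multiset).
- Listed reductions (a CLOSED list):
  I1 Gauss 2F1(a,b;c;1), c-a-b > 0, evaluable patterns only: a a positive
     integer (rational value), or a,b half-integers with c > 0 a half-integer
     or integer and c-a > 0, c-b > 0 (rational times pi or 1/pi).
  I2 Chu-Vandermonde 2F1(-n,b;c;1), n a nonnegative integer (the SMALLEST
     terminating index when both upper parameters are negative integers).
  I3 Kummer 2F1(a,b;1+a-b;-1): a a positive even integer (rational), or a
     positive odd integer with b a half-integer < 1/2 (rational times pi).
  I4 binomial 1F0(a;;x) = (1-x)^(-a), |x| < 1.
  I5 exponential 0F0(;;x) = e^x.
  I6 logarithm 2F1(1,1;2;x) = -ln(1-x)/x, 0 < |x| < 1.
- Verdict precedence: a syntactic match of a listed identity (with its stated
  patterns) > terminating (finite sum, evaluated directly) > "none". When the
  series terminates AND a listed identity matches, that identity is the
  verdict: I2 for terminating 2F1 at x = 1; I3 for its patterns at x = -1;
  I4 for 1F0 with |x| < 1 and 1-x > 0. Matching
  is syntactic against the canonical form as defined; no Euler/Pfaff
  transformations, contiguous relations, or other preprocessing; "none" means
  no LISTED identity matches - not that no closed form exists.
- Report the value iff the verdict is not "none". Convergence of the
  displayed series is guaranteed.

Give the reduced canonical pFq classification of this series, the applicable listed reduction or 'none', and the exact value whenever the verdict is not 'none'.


This is 11 * 2F1(1, 1; 2; 1/4) in reduced canonical form. Verdict: logarithm (I6) applies (the logarithm: parameters (1,1;2), x = 1/4). Sum: (-44) * ln(3/4).

Key observation: from the first term 11: the parameter 5/3 appears in both the upper and lower lists and cancels.
Step ratio: r(k) = (1/4) * (k+1) (k+1) / [(k+2) (k+1)] - rational in k, leading ratio (1/4); with t_0 = 11, classification follows.


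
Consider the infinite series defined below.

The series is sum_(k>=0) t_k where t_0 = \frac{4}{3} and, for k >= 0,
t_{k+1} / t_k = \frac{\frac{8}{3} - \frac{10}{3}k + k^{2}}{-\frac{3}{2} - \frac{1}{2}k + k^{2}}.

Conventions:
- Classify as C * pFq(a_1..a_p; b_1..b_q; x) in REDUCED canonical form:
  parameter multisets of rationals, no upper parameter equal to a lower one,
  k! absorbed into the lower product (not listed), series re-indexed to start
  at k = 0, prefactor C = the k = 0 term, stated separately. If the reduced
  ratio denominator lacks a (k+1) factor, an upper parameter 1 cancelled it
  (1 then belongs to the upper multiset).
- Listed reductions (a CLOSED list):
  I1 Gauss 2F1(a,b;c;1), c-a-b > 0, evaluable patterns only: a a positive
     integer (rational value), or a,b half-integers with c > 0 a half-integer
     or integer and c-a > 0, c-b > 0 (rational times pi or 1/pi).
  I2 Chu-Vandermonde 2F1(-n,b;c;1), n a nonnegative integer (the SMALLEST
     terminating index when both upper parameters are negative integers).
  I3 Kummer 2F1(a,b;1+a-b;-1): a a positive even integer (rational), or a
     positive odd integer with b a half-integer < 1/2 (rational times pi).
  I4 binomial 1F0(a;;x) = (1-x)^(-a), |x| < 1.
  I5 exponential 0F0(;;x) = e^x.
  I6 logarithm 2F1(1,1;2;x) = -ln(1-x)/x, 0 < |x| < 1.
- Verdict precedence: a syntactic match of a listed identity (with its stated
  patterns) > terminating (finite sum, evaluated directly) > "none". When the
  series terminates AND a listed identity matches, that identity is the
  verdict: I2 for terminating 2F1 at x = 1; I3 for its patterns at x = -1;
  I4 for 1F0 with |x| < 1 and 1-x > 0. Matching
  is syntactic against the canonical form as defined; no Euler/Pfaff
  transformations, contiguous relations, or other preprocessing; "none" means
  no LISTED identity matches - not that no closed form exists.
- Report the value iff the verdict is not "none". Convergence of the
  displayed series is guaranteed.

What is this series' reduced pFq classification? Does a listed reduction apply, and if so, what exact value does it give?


The series (x = 1) is 2F1: upper {-2, -\frac{4}{3}}, lower {-\frac{3}{2}}, prefactor \frac{4}{3}. Verdict: Chu-Vandermonde (I2) applies (terminating 2F1 at x = 1 with n = 2, b = -4/3, c = -\frac{3}{2}). Its exact value is -\frac{20}{81}.

Key observation: with t_0 = \frac{4}{3}, factor the ratio over Q (C = 4/3, x = 1): negated roots = parameters.
Term ratio: r(k) = 1 * (k-2) (k-\frac{4}{3}) / [(k-\frac{3}{2}) (k+1)] - rational in k, leading ratio 1; with t_0 = \frac{4}{3}, classification follows.


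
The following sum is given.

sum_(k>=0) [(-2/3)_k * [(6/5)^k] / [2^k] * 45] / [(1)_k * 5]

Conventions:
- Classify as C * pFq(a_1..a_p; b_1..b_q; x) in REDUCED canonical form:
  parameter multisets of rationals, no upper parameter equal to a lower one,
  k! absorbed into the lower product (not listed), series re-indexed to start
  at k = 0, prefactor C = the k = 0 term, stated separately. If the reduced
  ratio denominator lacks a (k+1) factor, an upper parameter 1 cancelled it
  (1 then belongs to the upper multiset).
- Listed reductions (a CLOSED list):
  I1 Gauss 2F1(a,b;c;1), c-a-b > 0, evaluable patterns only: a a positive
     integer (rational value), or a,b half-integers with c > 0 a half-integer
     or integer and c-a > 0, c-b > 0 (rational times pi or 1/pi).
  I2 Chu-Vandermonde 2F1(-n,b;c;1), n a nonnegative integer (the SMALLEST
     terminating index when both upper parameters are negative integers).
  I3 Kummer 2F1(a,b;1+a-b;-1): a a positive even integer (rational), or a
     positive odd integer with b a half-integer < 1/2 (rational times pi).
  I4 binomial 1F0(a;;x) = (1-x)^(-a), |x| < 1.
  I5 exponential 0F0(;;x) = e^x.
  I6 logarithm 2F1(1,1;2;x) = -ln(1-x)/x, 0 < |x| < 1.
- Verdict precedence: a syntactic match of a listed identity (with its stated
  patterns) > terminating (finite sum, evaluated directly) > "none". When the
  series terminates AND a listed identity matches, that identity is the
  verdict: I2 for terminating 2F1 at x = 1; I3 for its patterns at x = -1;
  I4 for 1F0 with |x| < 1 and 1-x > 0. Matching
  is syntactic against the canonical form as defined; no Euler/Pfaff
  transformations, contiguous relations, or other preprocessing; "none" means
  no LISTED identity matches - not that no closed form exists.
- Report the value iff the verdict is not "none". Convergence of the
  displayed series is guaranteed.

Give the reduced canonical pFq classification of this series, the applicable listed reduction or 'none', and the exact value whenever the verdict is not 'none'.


Key observation: x = (3/5) and the constant factors (C = 9) combine into one prefactor.
Adjacent-term ratio: r(k) = (3/5) * (k-2/3) / [(k+1)] - rational; roots negated = parameters, x = (3/5), C = 9.

This is 9 * 1F0(-2/3; -; 3/5) in reduced canonical form. Verdict: the binomial series (I4) matches (the 1F0 binomial series: exponent 2/3, x = 3/5). Exact value: 9 * (2/5)^(2/3).


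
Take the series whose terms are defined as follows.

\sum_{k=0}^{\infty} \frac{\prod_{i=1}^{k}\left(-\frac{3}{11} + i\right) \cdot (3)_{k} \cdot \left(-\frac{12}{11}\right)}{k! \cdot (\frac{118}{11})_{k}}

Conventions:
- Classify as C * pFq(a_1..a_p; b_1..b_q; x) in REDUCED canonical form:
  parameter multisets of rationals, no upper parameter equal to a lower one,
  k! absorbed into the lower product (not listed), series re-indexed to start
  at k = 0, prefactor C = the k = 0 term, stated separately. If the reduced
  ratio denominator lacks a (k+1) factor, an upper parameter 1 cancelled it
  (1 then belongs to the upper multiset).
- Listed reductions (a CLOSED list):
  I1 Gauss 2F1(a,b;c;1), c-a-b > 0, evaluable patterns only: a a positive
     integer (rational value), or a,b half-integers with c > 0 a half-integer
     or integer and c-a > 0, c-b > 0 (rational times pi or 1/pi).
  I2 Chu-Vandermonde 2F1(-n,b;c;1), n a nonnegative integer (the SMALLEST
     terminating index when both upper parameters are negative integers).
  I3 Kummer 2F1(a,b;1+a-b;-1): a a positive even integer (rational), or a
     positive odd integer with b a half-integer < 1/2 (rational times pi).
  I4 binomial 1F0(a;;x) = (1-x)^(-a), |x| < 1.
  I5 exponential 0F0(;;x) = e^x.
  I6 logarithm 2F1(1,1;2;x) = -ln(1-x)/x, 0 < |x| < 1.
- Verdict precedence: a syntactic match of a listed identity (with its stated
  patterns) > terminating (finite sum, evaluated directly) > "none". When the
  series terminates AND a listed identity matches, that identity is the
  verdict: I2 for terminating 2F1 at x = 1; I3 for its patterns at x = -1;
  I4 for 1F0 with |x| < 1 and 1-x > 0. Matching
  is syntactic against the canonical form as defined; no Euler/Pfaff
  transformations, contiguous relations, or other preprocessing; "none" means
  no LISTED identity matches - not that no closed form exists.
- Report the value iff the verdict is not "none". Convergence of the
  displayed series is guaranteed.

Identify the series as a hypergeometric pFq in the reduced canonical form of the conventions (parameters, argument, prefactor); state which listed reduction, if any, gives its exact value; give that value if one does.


Prefactor -\frac{12}{11}, argument 1: 2F1 with upper {\frac{8}{11}, 3} over lower {\frac{118}{11}}. Verdict at x = 1: Gauss (I1, integer-parameter pattern) matches (x = 1: the Gamma ratio telescopes since c-a-b = 7 > 0 and a = 3 in Z>0). Hence: -\frac{145520}{102487}.

Key observation: x = 1 and the running product (prefactor -12/11) telescopes to a rising factorial.
Ratio: r(k) = 1 * (k+\frac{8}{11}) (k+3) / [(k+\frac{118}{11}) (k+1)] - rational; roots negated = parameters, x = 1, C = -\frac{12}{11}.


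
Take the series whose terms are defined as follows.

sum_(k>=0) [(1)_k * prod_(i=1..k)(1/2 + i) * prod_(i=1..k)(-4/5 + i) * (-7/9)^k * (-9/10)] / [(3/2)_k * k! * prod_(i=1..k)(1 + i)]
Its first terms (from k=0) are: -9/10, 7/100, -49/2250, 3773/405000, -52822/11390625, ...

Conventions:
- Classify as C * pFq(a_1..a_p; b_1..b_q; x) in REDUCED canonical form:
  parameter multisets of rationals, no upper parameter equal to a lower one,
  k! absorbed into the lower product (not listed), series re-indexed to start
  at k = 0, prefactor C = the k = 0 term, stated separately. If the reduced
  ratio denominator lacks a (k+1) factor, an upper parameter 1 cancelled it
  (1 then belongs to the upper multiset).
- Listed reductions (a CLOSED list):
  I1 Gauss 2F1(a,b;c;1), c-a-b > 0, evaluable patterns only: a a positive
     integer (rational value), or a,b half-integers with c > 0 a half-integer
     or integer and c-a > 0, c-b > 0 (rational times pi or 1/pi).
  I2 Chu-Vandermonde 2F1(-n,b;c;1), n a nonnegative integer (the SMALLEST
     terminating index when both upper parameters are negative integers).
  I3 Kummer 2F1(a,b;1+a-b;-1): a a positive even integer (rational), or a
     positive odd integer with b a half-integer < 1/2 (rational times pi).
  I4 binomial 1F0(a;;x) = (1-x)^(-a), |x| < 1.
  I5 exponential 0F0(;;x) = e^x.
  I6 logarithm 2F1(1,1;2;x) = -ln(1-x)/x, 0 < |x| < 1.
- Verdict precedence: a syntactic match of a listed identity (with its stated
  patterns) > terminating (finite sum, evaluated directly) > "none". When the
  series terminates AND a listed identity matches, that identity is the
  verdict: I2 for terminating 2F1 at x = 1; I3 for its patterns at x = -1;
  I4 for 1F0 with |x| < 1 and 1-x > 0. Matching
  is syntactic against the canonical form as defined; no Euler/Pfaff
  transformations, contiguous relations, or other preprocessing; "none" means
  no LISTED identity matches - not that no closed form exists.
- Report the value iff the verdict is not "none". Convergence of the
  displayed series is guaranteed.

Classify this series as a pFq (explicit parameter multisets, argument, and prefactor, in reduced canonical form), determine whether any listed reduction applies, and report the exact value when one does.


Prefactor -9/10, argument -7/9: 2F1 with upper {1/5, 1} over lower {2}. Verdict: none. No listed pattern accepts 2F1(1/5, 1; 2; -7/9).

Key observation: x = (-7/9) and the running product (C = -9/10, x = -7/9) telescopes to a rising factorial.
Ratio: r(k) = (-7/9) * (k+1/5) (k+1) / [(k+2) (k+1)] ; factor over Q: parameters, x = (-7/9), and C = -9/10.


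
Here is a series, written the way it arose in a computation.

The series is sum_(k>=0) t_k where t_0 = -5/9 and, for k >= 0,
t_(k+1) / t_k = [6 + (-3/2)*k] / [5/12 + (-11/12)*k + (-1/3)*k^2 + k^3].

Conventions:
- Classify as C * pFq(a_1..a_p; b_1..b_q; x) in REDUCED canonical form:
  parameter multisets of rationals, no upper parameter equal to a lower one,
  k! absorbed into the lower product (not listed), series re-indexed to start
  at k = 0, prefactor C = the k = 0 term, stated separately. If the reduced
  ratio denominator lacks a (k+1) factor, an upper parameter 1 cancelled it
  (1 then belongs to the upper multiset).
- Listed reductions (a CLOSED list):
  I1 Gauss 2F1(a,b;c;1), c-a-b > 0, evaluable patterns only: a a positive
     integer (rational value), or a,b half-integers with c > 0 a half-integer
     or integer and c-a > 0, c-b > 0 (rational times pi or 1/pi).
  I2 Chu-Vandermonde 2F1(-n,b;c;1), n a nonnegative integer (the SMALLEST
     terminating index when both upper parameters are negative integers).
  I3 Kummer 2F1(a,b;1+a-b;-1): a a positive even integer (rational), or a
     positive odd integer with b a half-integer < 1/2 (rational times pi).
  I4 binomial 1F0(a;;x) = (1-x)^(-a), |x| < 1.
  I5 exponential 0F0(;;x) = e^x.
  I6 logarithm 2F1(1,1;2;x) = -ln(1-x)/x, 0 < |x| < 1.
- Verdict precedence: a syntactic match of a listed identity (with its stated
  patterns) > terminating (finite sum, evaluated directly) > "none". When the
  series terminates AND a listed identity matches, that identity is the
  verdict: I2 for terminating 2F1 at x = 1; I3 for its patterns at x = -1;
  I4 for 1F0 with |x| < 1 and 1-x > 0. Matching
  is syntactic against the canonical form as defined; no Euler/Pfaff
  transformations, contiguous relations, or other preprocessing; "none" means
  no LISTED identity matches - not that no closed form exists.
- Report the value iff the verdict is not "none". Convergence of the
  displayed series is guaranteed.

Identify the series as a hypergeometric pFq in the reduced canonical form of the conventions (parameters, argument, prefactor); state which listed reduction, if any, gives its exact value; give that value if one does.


Prefactor -5/9, argument -3/2: 1F2 with upper {-4} over lower {-5/6, -1/2}. Verdict: terminating - upper -4 stops the sum at k = 4; the 5 terms are added exactly. Hence: -1459987/4095.

First insight: t_0 = -5/9 here, and factor the ratio over Q (C = -5/9, x = -3/2): negated roots = parameters.
Step ratio: r(k) = (-3/2) * (k-4) / [(k-5/6) (k-1/2) (k+1)] - rational in k. x = (-3/2); t_0 = -5/9; negate the roots.
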